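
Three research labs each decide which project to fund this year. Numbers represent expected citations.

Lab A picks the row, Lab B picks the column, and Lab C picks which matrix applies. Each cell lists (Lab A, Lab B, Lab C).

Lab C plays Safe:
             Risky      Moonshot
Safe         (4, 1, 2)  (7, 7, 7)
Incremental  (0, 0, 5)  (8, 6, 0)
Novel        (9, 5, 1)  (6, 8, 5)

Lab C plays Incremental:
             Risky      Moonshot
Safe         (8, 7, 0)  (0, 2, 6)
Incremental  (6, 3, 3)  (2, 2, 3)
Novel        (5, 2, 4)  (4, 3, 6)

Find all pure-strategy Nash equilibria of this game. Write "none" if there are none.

The unique pure-strategy Nash equilibrium is (Novel, Moonshot, Incremental).

Lab A against (Risky, Safe): payoffs 4, 0, 9 → best response Novel.
Lab A against (Risky, Incremental): payoffs 8, 6, 5 → best response Safe.
Lab A against (Moonshot, Safe): payoffs 7, 8, 6 → best response Incremental.
Lab A against (Moonshot, Incremental): payoffs 0, 2, 4 → best response Novel.
Lab B against (Safe, Safe): payoffs 1, 7 → best response Moonshot.
Lab B against (Safe, Incremental): payoffs 7, 2 → best response Risky.
Lab B against (Incremental, Safe): payoffs 0, 6 → best response Moonshot.
Lab B against (Incremental, Incremental): payoffs 3, 2 → best response Risky.
Lab B against (Novel, Safe): payoffs 5, 8 → best response Moonshot.
Lab B against (Novel, Incremental): payoffs 2, 3 → best response Moonshot.
Lab C against (Safe, Risky): payoffs 2, 0 → best response Safe.
Lab C against (Safe, Moonshot): payoffs 7, 6 → best response Safe.
Lab C against (Incremental, Risky): payoffs 5, 3 → best response Safe.
Lab C against (Incremental, Moonshot): payoffs 0, 3 → best response Incremental.
Lab C against (Novel, Risky): payoffs 1, 4 → best response Incremental.
Lab C against (Novel, Moonshot): payoffs 5, 6 → best response Incremental.
Mutual best responses: (Novel, Moonshot, Incremental).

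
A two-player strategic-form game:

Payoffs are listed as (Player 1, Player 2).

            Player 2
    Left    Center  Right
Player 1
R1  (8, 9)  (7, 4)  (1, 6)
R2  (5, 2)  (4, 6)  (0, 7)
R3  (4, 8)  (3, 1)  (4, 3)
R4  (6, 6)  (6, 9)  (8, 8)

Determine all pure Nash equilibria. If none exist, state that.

The unique pure-strategy Nash equilibrium is (R1, Left).

Player 1 against Left: payoffs 8, 5, 4, 6 → best response R1.
Player 1 against Center: payoffs 7, 4, 3, 6 → best response R1.
Player 1 against Right: payoffs 1, 0, 4, 8 → best response R4.
Player 2 against R1: payoffs 9, 4, 6 → best response Left.
Player 2 against R2: payoffs 2, 6, 7 → best response Right.
Player 2 against R3: payoffs 8, 1, 3 → best response Left.
Player 2 against R4: payoffs 6, 9, 8 → best response Center.
Mutual best responses: (R1, Left).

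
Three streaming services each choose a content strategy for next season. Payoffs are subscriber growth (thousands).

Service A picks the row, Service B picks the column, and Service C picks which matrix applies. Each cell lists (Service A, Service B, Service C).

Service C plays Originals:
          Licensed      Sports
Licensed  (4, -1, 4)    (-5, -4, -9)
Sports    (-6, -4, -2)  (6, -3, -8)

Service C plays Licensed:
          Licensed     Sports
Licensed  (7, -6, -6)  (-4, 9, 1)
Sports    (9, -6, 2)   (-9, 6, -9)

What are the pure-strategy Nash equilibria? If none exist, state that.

Service A against (Licensed, Originals): payoffs 4, -6 → best response Licensed.
Service A against (Licensed, Licensed): payoffs 7, 9 → best response Sports.
Service A against (Sports, Originals): payoffs -5, 6 → best response Sports.
Service A against (Sports, Licensed): payoffs -4, -9 → best response Licensed.
Service B against (Licensed, Originals): payoffs -1, -4 → best response Licensed.
Service B against (Licensed, Licensed): payoffs -6, 9 → best response Sports.
Service B against (Sports, Originals): payoffs -4, -3 → best response Sports.
Service B against (Sports, Licensed): payoffs -6, 6 → best response Sports.
Service C against (Licensed, Licensed): payoffs 4, -6 → best response Originals.
Service C against (Licensed, Sports): payoffs -9, 1 → best response Licensed.
Service C against (Sports, Licensed): payoffs -2, 2 → best response Licensed.
Service C against (Sports, Sports): payoffs -8, -9 → best response Originals.
Mutual best responses: (Licensed, Licensed, Originals); (Licensed, Sports, Licensed); (Sports, Sports, Originals).

The pure Nash equilibria are (Licensed, Licensed, Originals), (Licensed, Sports, Licensed), (Sports, Sports, Originals).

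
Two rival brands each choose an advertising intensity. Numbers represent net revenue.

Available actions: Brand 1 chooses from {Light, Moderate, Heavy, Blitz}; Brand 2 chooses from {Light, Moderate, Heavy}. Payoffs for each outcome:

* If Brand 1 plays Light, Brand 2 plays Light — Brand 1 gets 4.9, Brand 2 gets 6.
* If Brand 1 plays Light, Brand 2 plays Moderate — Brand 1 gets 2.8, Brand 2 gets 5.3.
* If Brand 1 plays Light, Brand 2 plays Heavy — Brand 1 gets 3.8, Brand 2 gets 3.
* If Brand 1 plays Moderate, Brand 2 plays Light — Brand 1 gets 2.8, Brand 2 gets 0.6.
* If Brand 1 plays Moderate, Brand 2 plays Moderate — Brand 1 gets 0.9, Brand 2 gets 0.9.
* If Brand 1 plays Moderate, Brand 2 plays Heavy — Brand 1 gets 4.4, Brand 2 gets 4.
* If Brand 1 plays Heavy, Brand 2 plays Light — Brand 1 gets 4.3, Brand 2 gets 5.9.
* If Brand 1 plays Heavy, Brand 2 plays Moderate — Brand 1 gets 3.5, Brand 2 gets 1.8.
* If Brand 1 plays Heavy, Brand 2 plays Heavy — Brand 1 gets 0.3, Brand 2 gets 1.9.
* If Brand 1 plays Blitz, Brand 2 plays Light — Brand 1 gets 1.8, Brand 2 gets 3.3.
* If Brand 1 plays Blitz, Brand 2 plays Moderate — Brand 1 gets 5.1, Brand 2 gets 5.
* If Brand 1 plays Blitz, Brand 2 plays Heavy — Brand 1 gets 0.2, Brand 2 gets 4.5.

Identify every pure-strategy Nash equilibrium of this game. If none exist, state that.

The pure Nash equilibria are (Light, Light); (Moderate, Heavy); (Blitz, Moderate).

(Light, Light): Brand 1 gets 4.9, best alternative 4.3; Brand 2 gets 6, best alternative 5.3. No profitable deviation — NE.
(Light, Moderate): Brand 1 can switch to Heavy (2.8 → 3.5). Not NE.
(Light, Heavy): Brand 1 can switch to Moderate (3.8 → 4.4). Not NE.
(Moderate, Light): Brand 1 can switch to Light (2.8 → 4.9). Not NE.
(Moderate, Moderate): Brand 1 can switch to Light (0.9 → 2.8). Not NE.
(Moderate, Heavy): Brand 1 gets 4.4, best alternative 3.8; Brand 2 gets 4, best alternative 0.9. No profitable deviation — NE.
(Heavy, Light): Brand 1 can switch to Light (4.3 → 4.9). Not NE.
(Heavy, Moderate): Brand 1 can switch to Blitz (3.5 → 5.1). Not NE.
(Blitz, Moderate): Brand 1 gets 5.1, best alternative 3.5; Brand 2 gets 5, best alternative 4.5. No profitable deviation — NE.
(The remaining 3 profiles each have a profitable deviation by the same check.)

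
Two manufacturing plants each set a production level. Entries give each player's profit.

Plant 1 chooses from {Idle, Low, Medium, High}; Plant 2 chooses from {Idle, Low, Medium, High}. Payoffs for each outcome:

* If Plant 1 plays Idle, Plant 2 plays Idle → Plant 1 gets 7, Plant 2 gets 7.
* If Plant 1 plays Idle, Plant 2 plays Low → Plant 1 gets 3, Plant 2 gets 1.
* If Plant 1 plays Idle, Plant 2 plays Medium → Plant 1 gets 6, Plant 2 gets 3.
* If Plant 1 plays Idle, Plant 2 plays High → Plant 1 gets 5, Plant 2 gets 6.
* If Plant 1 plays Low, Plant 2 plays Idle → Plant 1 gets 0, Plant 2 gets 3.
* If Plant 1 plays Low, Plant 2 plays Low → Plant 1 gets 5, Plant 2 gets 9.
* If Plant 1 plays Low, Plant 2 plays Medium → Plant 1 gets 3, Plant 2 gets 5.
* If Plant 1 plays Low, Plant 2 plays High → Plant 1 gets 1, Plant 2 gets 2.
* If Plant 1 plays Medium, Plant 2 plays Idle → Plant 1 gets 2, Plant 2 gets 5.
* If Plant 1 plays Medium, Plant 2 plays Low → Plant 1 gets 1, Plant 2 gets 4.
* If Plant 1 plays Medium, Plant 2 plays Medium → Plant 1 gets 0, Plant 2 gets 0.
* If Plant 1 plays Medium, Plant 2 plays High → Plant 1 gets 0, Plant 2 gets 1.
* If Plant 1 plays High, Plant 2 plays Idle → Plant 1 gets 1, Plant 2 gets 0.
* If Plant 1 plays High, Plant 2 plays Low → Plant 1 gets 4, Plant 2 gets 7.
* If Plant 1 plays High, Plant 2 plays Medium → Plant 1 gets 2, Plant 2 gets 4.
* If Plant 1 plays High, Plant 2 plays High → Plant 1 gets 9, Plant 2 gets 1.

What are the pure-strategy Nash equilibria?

(Idle, Idle) and (Low, Low)

(Idle, Idle): Plant 1 gets 7, best alternative 2; Plant 2 gets 7, best alternative 6. No profitable deviation — NE.
(Idle, Low): Plant 1 can switch to Low (3 → 5). Not NE.
(Idle, Medium): Plant 2 can switch to Idle (3 → 7). Not NE.
(Idle, High): Plant 1 can switch to High (5 → 9). Not NE.
(Low, Idle): Plant 1 can switch to Idle (0 → 7). Not NE.
(Low, Low): Plant 1 gets 5, best alternative 4; Plant 2 gets 9, best alternative 5. No profitable deviation — NE.
(Low, Medium): Plant 1 can switch to Idle (3 → 6). Not NE.
(Low, High): Plant 1 can switch to Idle (1 → 5). Not NE.
(Medium, Idle): Plant 1 can switch to Idle (2 → 7). Not NE.
(Medium, Low): Plant 1 can switch to Idle (1 → 3). Not NE.
(Medium, Medium): Plant 1 can switch to Idle (0 → 6). Not NE.
(Medium, High): Plant 1 can switch to Idle (0 → 5). Not NE.
(The remaining 4 profiles each have a profitable deviation by the same check.)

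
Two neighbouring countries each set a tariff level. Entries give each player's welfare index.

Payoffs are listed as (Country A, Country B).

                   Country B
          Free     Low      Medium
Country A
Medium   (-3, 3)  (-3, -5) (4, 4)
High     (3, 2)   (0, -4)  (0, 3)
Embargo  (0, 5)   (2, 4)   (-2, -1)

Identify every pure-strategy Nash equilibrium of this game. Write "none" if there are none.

The unique pure-strategy Nash equilibrium is (Medium, Medium).

Mark each player's best response to every combination of opponents' strategies; a profile where every player is best-responding is a pure Nash equilibrium.
Country A against Free: payoffs -3, 3, 0 → best response High.
Country A against Low: payoffs -3, 0, 2 → best response Embargo.
Country A against Medium: payoffs 4, 0, -2 → best response Medium.
Country B against Medium: payoffs 3, -5, 4 → best response Medium.
Country B against High: payoffs 2, -4, 3 → best response Medium.
Country B against Embargo: payoffs 5, 4, -1 → best response Free.
Mutual best responses: (Medium, Medium).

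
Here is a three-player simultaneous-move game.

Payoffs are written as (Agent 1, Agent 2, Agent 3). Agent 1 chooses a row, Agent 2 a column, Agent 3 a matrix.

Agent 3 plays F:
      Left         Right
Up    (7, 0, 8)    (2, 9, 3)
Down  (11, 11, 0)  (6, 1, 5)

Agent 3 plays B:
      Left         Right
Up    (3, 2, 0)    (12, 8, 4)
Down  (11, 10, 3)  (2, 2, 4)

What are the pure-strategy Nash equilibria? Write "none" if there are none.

Pure-strategy Nash equilibria: (Up, Right, B); (Down, Left, B)

Agent 1 against (Left, F): payoffs 7, 11 → best response Down.
Agent 1 against (Left, B): payoffs 3, 11 → best response Down.
Agent 1 against (Right, F): payoffs 2, 6 → best response Down.
Agent 1 against (Right, B): payoffs 12, 2 → best response Up.
Agent 2 against (Up, F): payoffs 0, 9 → best response Right.
Agent 2 against (Up, B): payoffs 2, 8 → best response Right.
Agent 2 against (Down, F): payoffs 11, 1 → best response Left.
Agent 2 against (Down, B): payoffs 10, 2 → best response Left.
Agent 3 against (Up, Left): payoffs 8, 0 → best response F.
Agent 3 against (Up, Right): payoffs 3, 4 → best response B.
Agent 3 against (Down, Left): payoffs 0, 3 → best response B.
Agent 3 against (Down, Right): payoffs 5, 4 → best response F.
Mutual best responses: (Up, Right, B); (Down, Left, B).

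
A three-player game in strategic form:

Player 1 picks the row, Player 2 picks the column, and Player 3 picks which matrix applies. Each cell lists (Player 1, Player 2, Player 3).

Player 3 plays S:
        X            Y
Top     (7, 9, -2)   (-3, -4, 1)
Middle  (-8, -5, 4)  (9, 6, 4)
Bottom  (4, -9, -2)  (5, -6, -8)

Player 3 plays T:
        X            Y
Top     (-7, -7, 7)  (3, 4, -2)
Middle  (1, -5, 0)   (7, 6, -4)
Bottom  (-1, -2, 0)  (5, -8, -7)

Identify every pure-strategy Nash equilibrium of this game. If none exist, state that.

For each strategy profile, look for a profitable unilateral deviation.
(Top, X, S): Player 3 can switch to T (-2 → 7). Not NE.
(Top, X, T): Player 1 can switch to Middle (-7 → 1). Not NE.
(Top, Y, S): Player 1 can switch to Middle (-3 → 9). Not NE.
(Top, Y, T): Player 1 can switch to Middle (3 → 7). Not NE.
(Middle, X, S): Player 1 can switch to Top (-8 → 7). Not NE.
(Middle, X, T): Player 2 can switch to Y (-5 → 6). Not NE.
(Middle, Y, S): Player 1 gets 9, best alternative 5; Player 2 gets 6, best alternative -5; Player 3 gets 4, best alternative -4. No profitable deviation — NE.
(The remaining 5 profiles each have a profitable deviation by the same check.)

The unique pure-strategy Nash equilibrium is (Middle, Y, S).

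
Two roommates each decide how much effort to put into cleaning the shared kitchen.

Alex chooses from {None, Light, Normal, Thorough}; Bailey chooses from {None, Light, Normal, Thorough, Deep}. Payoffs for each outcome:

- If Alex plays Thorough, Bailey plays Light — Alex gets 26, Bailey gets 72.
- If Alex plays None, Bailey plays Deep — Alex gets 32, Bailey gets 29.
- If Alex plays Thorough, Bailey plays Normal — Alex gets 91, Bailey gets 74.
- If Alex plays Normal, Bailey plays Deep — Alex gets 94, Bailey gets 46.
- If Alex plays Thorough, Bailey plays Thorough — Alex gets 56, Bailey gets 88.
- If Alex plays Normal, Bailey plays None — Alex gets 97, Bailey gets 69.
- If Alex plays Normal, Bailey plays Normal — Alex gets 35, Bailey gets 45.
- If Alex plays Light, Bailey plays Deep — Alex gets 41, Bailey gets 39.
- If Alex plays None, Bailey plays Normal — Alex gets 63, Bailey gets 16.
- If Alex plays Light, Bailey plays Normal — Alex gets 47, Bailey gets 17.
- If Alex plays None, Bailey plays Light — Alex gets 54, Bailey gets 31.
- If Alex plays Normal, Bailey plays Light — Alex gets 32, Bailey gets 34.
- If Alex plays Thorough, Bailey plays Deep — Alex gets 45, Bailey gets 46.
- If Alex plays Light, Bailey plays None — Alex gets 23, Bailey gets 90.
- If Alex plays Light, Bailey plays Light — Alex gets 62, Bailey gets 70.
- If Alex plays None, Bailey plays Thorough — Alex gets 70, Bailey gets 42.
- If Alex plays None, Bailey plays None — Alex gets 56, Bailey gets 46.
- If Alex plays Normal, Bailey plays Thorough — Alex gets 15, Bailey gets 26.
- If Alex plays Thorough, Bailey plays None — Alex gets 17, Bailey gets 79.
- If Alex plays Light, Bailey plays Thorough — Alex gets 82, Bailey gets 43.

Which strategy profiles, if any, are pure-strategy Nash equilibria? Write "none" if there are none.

(None, None): Alex can switch to Normal (56 → 97). Not NE.
(None, Light): Alex can switch to Light (54 → 62). Not NE.
(None, Normal): Alex can switch to Thorough (63 → 91). Not NE.
(None, Thorough): Alex can switch to Light (70 → 82). Not NE.
(None, Deep): Alex can switch to Light (32 → 41). Not NE.
(Light, None): Alex can switch to None (23 → 56). Not NE.
(Normal, None): Alex gets 97, best alternative 56; Bailey gets 69, best alternative 46. No profitable deviation — NE.
(The remaining 13 profiles each have a profitable deviation by the same check.)

The unique pure-strategy Nash equilibrium is (Normal, None).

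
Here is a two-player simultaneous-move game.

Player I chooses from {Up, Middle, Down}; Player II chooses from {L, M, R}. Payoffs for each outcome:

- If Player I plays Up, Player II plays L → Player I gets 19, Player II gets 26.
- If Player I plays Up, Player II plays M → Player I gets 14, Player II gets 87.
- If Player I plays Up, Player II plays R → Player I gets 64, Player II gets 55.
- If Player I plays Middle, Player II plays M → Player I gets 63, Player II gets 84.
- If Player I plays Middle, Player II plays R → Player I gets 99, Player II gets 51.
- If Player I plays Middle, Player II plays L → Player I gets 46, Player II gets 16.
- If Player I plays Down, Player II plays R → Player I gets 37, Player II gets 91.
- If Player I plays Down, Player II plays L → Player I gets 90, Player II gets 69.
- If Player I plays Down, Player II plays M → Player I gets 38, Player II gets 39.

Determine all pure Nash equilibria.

Player I against L: payoffs 19, 46, 90 → best response Down.
Player I against M: payoffs 14, 63, 38 → best response Middle.
Player I against R: payoffs 64, 99, 37 → best response Middle.
Player II against Up: payoffs 26, 87, 55 → best response M.
Player II against Middle: payoffs 16, 84, 51 → best response M.
Player II against Down: payoffs 69, 39, 91 → best response R.
Mutual best responses: (Middle, M).

The unique pure-strategy Nash equilibrium is (Middle, M).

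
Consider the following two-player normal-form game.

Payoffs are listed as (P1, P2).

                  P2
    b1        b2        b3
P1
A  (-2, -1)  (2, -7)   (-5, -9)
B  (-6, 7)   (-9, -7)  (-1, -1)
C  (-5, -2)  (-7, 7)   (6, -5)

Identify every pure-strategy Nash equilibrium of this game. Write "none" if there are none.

Pure NE: (A, b1)

(A, b1): P1 gets -2, best alternative -5; P2 gets -1, best alternative -7. No profitable deviation — NE.
(A, b2): P2 can switch to b1 (-7 → -1). Not NE.
(A, b3): P1 can switch to B (-5 → -1). Not NE.
(B, b1): P1 can switch to A (-6 → -2). Not NE.
(B, b2): P1 can switch to A (-9 → 2). Not NE.
(B, b3): P1 can switch to C (-1 → 6). Not NE.
(C, b1): P1 can switch to A (-5 → -2). Not NE.
(C, b2): P1 can switch to A (-7 → 2). Not NE.
(C, b3): P2 can switch to b1 (-5 → -2). Not NE.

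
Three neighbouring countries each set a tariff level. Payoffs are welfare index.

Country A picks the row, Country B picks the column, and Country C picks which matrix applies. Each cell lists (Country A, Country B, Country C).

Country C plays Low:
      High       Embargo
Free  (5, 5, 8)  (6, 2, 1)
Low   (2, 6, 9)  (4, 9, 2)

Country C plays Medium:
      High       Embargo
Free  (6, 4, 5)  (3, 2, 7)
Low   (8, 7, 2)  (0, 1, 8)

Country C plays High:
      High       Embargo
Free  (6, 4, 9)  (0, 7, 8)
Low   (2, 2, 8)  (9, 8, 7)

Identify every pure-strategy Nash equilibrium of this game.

Country A against (High, Low): payoffs 5, 2 → best response Free.
Country A against (High, Medium): payoffs 6, 8 → best response Low.
Country A against (High, High): payoffs 6, 2 → best response Free.
Country A against (Embargo, Low): payoffs 6, 4 → best response Free.
Country A against (Embargo, Medium): payoffs 3, 0 → best response Free.
Country A against (Embargo, High): payoffs 0, 9 → best response Low.
Country B against (Free, Low): payoffs 5, 2 → best response High.
Country B against (Free, Medium): payoffs 4, 2 → best response High.
Country B against (Free, High): payoffs 4, 7 → best response Embargo.
Country B against (Low, Low): payoffs 6, 9 → best response Embargo.
Country B against (Low, Medium): payoffs 7, 1 → best response High.
Country B against (Low, High): payoffs 2, 8 → best response Embargo.
Country C against (Free, High): payoffs 8, 5, 9 → best response High.
Country C against (Free, Embargo): payoffs 1, 7, 8 → best response High.
Country C against (Low, High): payoffs 9, 2, 8 → best response Low.
Country C against (Low, Embargo): payoffs 2, 8, 7 → best response Medium.
No profile is a mutual best response for all players.

No pure-strategy Nash equilibrium.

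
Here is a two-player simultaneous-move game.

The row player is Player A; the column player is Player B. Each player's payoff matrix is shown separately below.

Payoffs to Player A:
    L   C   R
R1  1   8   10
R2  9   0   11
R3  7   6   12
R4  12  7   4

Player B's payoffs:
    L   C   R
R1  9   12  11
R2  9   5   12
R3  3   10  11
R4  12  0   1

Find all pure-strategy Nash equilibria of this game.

Player A against L: payoffs 1, 9, 7, 12 → best response R4.
Player A against C: payoffs 8, 0, 6, 7 → best response R1.
Player A against R: payoffs 10, 11, 12, 4 → best response R3.
Player B against R1: payoffs 9, 12, 11 → best response C.
Player B against R2: payoffs 9, 5, 12 → best response R.
Player B against R3: payoffs 3, 10, 11 → best response R.
Player B against R4: payoffs 12, 0, 1 → best response L.
Mutual best responses: (R1, C); (R3, R); (R4, L).

(R1, C); (R3, R); (R4, L)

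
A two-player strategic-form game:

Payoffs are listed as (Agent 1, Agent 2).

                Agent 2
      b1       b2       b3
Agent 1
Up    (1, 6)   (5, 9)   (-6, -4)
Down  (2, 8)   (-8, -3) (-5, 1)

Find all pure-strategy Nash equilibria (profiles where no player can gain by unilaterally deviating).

(Up, b1): Agent 1 can switch to Down (1 → 2). Not NE.
(Up, b2): Agent 1 gets 5, best alternative -8; Agent 2 gets 9, best alternative 6. No profitable deviation — NE.
(Up, b3): Agent 1 can switch to Down (-6 → -5). Not NE.
(Down, b1): Agent 1 gets 2, best alternative 1; Agent 2 gets 8, best alternative 1. No profitable deviation — NE.
(Down, b2): Agent 1 can switch to Up (-8 → 5). Not NE.
(Down, b3): Agent 2 can switch to b1 (1 → 8). Not NE.

The pure Nash equilibria are (Up, b2); (Down, b1).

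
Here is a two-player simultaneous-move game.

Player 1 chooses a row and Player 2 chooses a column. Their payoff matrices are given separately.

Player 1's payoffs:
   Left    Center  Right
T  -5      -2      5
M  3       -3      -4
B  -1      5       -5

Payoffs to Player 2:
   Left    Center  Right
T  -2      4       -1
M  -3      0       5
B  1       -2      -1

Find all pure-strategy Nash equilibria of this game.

No pure-strategy Nash equilibrium.

(T, Left): Player 1 can switch to M (-5 → 3). Not NE.
(T, Center): Player 1 can switch to B (-2 → 5). Not NE.
(T, Right): Player 2 can switch to Center (-1 → 4). Not NE.
(M, Left): Player 2 can switch to Center (-3 → 0). Not NE.
(M, Center): Player 1 can switch to T (-3 → -2). Not NE.
(M, Right): Player 1 can switch to T (-4 → 5). Not NE.
(B, Left): Player 1 can switch to M (-1 → 3). Not NE.
(B, Center): Player 2 can switch to Left (-2 → 1). Not NE.
(B, Right): Player 1 can switch to T (-5 → 5). Not NE.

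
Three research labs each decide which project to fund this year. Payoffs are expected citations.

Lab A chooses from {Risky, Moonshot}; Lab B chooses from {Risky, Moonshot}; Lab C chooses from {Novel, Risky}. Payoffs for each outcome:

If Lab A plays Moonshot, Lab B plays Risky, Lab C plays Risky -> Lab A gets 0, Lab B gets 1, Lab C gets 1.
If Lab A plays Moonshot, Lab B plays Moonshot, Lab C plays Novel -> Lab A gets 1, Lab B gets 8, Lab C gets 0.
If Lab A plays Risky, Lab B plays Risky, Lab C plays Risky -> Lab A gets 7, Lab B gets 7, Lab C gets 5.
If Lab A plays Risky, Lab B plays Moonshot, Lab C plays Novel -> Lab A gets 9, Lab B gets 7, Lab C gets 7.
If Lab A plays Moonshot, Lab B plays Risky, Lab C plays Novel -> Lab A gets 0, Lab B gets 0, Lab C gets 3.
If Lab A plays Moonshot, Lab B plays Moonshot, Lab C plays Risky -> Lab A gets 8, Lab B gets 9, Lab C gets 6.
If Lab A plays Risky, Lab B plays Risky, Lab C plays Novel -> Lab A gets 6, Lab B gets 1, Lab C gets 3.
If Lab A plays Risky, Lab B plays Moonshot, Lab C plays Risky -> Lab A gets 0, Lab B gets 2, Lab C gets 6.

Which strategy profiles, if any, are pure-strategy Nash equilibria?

Pure-strategy Nash equilibria: (Risky, Risky, Risky); (Risky, Moonshot, Novel); (Moonshot, Moonshot, Risky)

Lab A against (Risky, Novel): payoffs 6, 0 → best response Risky.
Lab A against (Risky, Risky): payoffs 7, 0 → best response Risky.
Lab A against (Moonshot, Novel): payoffs 9, 1 → best response Risky.
Lab A against (Moonshot, Risky): payoffs 0, 8 → best response Moonshot.
Lab B against (Risky, Novel): payoffs 1, 7 → best response Moonshot.
Lab B against (Risky, Risky): payoffs 7, 2 → best response Risky.
Lab B against (Moonshot, Novel): payoffs 0, 8 → best response Moonshot.
Lab B against (Moonshot, Risky): payoffs 1, 9 → best response Moonshot.
Lab C against (Risky, Risky): payoffs 3, 5 → best response Risky.
Lab C against (Risky, Moonshot): payoffs 7, 6 → best response Novel.
Lab C against (Moonshot, Risky): payoffs 3, 1 → best response Novel.
Lab C against (Moonshot, Moonshot): payoffs 0, 6 → best response Risky.
Mutual best responses: (Risky, Risky, Risky); (Risky, Moonshot, Novel); (Moonshot, Moonshot, Risky).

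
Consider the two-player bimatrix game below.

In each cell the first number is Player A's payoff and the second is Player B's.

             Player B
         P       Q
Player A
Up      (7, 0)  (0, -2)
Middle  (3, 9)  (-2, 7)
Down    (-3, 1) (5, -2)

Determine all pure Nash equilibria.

(Up, P)

(Up, P): Player A gets 7, best alternative 3; Player B gets 0, best alternative -2. No profitable deviation — NE.
(Up, Q): Player A can switch to Down (0 → 5). Not NE.
(Middle, P): Player A can switch to Up (3 → 7). Not NE.
(Middle, Q): Player A can switch to Up (-2 → 0). Not NE.
(Down, P): Player A can switch to Up (-3 → 7). Not NE.
(Down, Q): Player B can switch to P (-2 → 1). Not NE.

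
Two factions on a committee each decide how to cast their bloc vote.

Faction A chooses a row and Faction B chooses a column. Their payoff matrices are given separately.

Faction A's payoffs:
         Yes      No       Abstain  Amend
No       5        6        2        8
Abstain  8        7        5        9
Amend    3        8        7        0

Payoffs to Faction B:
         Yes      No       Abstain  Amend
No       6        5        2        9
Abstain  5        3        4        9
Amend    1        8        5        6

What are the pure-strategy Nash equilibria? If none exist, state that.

(Abstain, Amend), (Amend, No)

Faction A against Yes: payoffs 5, 8, 3 → best response Abstain.
Faction A against No: payoffs 6, 7, 8 → best response Amend.
Faction A against Abstain: payoffs 2, 5, 7 → best response Amend.
Faction A against Amend: payoffs 8, 9, 0 → best response Abstain.
Faction B against No: payoffs 6, 5, 2, 9 → best response Amend.
Faction B against Abstain: payoffs 5, 3, 4, 9 → best response Amend.
Faction B against Amend: payoffs 1, 8, 5, 6 → best response No.
Mutual best responses: (Abstain, Amend); (Amend, No).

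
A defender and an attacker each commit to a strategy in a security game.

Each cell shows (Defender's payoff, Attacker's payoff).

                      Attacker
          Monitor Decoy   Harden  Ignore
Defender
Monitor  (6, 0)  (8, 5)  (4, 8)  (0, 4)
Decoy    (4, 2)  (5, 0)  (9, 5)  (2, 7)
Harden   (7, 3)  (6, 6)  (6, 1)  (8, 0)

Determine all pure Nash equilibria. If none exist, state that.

Check each profile: it is a Nash equilibrium iff no player can strictly gain by switching unilaterally.
(Monitor, Monitor): Defender can switch to Harden (6 → 7). Not NE.
(Monitor, Decoy): Attacker can switch to Harden (5 → 8). Not NE.
(Monitor, Harden): Defender can switch to Decoy (4 → 9). Not NE.
(Monitor, Ignore): Defender can switch to Decoy (0 → 2). Not NE.
(Decoy, Monitor): Defender can switch to Monitor (4 → 6). Not NE.
(Decoy, Decoy): Defender can switch to Monitor (5 → 8). Not NE.
(Decoy, Harden): Attacker can switch to Ignore (5 → 7). Not NE.
(Decoy, Ignore): Defender can switch to Harden (2 → 8). Not NE.
(Harden, Monitor): Attacker can switch to Decoy (3 → 6). Not NE.
(Harden, Decoy): Defender can switch to Monitor (6 → 8). Not NE.
(The remaining 2 profiles each have a profitable deviation by the same check.)

none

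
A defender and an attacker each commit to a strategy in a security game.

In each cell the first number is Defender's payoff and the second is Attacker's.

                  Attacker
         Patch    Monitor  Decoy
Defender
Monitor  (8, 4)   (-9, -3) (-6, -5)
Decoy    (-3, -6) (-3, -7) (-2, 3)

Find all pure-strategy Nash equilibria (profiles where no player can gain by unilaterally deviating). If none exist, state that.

Pure-strategy Nash equilibria: (Monitor, Patch), (Decoy, Decoy)

Defender against Patch: payoffs 8, -3 → best response Monitor.
Defender against Monitor: payoffs -9, -3 → best response Decoy.
Defender against Decoy: payoffs -6, -2 → best response Decoy.
Attacker against Monitor: payoffs 4, -3, -5 → best response Patch.
Attacker against Decoy: payoffs -6, -7, 3 → best response Decoy.
Mutual best responses: (Monitor, Patch); (Decoy, Decoy).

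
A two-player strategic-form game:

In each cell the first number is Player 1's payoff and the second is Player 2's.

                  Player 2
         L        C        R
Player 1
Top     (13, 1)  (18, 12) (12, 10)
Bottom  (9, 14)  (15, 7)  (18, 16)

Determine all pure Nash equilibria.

Pure-strategy Nash equilibria: (Top, C); (Bottom, R)

Player 1 against L: payoffs 13, 9 → best response Top.
Player 1 against C: payoffs 18, 15 → best response Top.
Player 1 against R: payoffs 12, 18 → best response Bottom.
Player 2 against Top: payoffs 1, 12, 10 → best response C.
Player 2 against Bottom: payoffs 14, 7, 16 → best response R.
Mutual best responses: (Top, C); (Bottom, R).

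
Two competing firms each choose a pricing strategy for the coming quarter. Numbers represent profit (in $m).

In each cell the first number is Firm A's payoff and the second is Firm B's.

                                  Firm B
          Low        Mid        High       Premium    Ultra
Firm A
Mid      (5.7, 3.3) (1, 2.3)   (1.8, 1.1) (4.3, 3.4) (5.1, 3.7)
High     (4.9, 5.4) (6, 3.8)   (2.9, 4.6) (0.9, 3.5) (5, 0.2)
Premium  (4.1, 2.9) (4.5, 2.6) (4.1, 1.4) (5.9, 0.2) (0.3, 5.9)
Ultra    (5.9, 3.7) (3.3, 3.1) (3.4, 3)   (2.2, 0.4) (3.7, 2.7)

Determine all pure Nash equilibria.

Firm A against Low: payoffs 5.7, 4.9, 4.1, 5.9 → best response Ultra.
Firm A against Mid: payoffs 1, 6, 4.5, 3.3 → best response High.
Firm A against High: payoffs 1.8, 2.9, 4.1, 3.4 → best response Premium.
Firm A against Premium: payoffs 4.3, 0.9, 5.9, 2.2 → best response Premium.
Firm A against Ultra: payoffs 5.1, 5, 0.3, 3.7 → best response Mid.
Firm B against Mid: payoffs 3.3, 2.3, 1.1, 3.4, 3.7 → best response Ultra.
Firm B against High: payoffs 5.4, 3.8, 4.6, 3.5, 0.2 → best response Low.
Firm B against Premium: payoffs 2.9, 2.6, 1.4, 0.2, 5.9 → best response Ultra.
Firm B against Ultra: payoffs 3.7, 3.1, 3, 0.4, 2.7 → best response Low.
Mutual best responses: (Mid, Ultra); (Ultra, Low).

(Mid, Ultra); (Ultra, Low)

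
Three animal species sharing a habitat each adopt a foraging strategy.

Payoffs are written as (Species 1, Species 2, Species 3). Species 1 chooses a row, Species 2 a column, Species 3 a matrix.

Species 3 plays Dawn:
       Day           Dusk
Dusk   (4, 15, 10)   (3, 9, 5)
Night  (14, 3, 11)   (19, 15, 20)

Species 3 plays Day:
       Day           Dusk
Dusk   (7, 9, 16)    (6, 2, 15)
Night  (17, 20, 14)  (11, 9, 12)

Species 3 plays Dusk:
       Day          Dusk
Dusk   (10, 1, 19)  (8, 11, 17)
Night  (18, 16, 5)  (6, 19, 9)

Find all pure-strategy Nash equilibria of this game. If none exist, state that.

The pure Nash equilibria are (Dusk, Dusk, Dusk) and (Night, Day, Day) and (Night, Dusk, Dawn).

Species 1 against (Day, Dawn): payoffs 4, 14 → best response Night.
Species 1 against (Day, Day): payoffs 7, 17 → best response Night.
Species 1 against (Day, Dusk): payoffs 10, 18 → best response Night.
Species 1 against (Dusk, Dawn): payoffs 3, 19 → best response Night.
Species 1 against (Dusk, Day): payoffs 6, 11 → best response Night.
Species 1 against (Dusk, Dusk): payoffs 8, 6 → best response Dusk.
Species 2 against (Dusk, Dawn): payoffs 15, 9 → best response Day.
Species 2 against (Dusk, Day): payoffs 9, 2 → best response Day.
Species 2 against (Dusk, Dusk): payoffs 1, 11 → best response Dusk.
Species 2 against (Night, Dawn): payoffs 3, 15 → best response Dusk.
Species 2 against (Night, Day): payoffs 20, 9 → best response Day.
Species 2 against (Night, Dusk): payoffs 16, 19 → best response Dusk.
Species 3 against (Dusk, Day): payoffs 10, 16, 19 → best response Dusk.
Species 3 against (Dusk, Dusk): payoffs 5, 15, 17 → best response Dusk.
Species 3 against (Night, Day): payoffs 11, 14, 5 → best response Day.
Species 3 against (Night, Dusk): payoffs 20, 12, 9 → best response Dawn.
Mutual best responses: (Dusk, Dusk, Dusk); (Night, Day, Day); (Night, Dusk, Dawn).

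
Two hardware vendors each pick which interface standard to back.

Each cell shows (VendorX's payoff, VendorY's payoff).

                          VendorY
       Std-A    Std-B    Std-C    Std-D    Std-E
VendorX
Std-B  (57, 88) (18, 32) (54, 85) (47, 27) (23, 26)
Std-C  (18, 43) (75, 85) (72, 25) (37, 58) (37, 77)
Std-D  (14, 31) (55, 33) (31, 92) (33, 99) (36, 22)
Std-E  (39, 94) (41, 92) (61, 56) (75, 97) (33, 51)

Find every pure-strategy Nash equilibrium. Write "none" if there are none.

(Std-B, Std-A) and (Std-C, Std-B) and (Std-E, Std-D)

VendorX against Std-A: payoffs 57, 18, 14, 39 → best response Std-B.
VendorX against Std-B: payoffs 18, 75, 55, 41 → best response Std-C.
VendorX against Std-C: payoffs 54, 72, 31, 61 → best response Std-C.
VendorX against Std-D: payoffs 47, 37, 33, 75 → best response Std-E.
VendorX against Std-E: payoffs 23, 37, 36, 33 → best response Std-C.
VendorY against Std-B: payoffs 88, 32, 85, 27, 26 → best response Std-A.
VendorY against Std-C: payoffs 43, 85, 25, 58, 77 → best response Std-B.
VendorY against Std-D: payoffs 31, 33, 92, 99, 22 → best response Std-D.
VendorY against Std-E: payoffs 94, 92, 56, 97, 51 → best response Std-D.
Mutual best responses: (Std-B, Std-A); (Std-C, Std-B); (Std-E, Std-D).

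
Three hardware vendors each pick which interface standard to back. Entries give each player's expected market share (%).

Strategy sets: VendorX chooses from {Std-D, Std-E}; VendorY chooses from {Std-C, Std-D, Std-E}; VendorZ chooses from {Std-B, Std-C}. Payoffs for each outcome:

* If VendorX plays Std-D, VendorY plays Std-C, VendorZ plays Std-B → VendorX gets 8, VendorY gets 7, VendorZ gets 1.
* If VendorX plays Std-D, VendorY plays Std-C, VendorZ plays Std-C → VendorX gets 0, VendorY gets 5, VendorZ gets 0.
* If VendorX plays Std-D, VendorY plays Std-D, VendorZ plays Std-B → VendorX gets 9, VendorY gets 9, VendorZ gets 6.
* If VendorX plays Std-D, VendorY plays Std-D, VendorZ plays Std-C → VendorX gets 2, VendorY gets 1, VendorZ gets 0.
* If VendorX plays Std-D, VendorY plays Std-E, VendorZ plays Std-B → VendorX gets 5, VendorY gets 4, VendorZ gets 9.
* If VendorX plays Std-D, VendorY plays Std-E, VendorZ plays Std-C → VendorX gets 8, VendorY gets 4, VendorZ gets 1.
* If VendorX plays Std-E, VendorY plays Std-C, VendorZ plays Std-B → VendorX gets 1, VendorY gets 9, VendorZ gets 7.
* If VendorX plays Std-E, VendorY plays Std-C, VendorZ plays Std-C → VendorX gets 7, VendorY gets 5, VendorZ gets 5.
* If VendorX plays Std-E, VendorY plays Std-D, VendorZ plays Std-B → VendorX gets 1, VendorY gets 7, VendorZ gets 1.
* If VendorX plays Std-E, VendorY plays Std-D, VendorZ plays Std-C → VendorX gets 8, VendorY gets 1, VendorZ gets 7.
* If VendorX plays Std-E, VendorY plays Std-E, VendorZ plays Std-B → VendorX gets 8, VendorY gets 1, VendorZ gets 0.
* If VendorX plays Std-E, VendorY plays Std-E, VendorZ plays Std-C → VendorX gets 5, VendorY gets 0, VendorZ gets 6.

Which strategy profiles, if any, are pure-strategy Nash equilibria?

(Std-D, Std-D, Std-B)

VendorX against (Std-C, Std-B): payoffs 8, 1 → best response Std-D.
VendorX against (Std-C, Std-C): payoffs 0, 7 → best response Std-E.
VendorX against (Std-D, Std-B): payoffs 9, 1 → best response Std-D.
VendorX against (Std-D, Std-C): payoffs 2, 8 → best response Std-E.
VendorX against (Std-E, Std-B): payoffs 5, 8 → best response Std-E.
VendorX against (Std-E, Std-C): payoffs 8, 5 → best response Std-D.
VendorY against (Std-D, Std-B): payoffs 7, 9, 4 → best response Std-D.
VendorY against (Std-D, Std-C): payoffs 5, 1, 4 → best response Std-C.
VendorY against (Std-E, Std-B): payoffs 9, 7, 1 → best response Std-C.
VendorY against (Std-E, Std-C): payoffs 5, 1, 0 → best response Std-C.
VendorZ against (Std-D, Std-C): payoffs 1, 0 → best response Std-B.
VendorZ against (Std-D, Std-D): payoffs 6, 0 → best response Std-B.
VendorZ against (Std-D, Std-E): payoffs 9, 1 → best response Std-B.
VendorZ against (Std-E, Std-C): payoffs 7, 5 → best response Std-B.
VendorZ against (Std-E, Std-D): payoffs 1, 7 → best response Std-C.
VendorZ against (Std-E, Std-E): payoffs 0, 6 → best response Std-C.
Mutual best responses: (Std-D, Std-D, Std-B).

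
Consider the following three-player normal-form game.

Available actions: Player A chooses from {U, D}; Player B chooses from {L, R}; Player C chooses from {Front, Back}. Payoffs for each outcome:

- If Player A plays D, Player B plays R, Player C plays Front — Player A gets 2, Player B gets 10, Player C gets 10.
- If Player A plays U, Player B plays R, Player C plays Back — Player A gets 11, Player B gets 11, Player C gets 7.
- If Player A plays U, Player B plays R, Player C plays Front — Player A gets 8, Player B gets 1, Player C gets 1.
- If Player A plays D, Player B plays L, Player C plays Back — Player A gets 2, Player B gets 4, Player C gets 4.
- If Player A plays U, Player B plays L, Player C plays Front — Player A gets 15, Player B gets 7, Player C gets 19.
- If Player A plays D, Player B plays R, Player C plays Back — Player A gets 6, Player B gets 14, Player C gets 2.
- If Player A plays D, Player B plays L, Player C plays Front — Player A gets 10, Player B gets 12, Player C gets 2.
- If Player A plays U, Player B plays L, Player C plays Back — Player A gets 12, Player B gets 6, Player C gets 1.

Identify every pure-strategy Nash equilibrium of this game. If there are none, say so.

Check each profile: it is a Nash equilibrium iff no player can strictly gain by switching unilaterally.
(U, L, Front): Player A gets 15, best alternative 10; Player B gets 7, best alternative 1; Player C gets 19, best alternative 1. No profitable deviation — NE.
(U, L, Back): Player B can switch to R (6 → 11). Not NE.
(U, R, Front): Player B can switch to L (1 → 7). Not NE.
(U, R, Back): Player A gets 11, best alternative 6; Player B gets 11, best alternative 6; Player C gets 7, best alternative 1. No profitable deviation — NE.
(D, L, Front): Player A can switch to U (10 → 15). Not NE.
(D, L, Back): Player A can switch to U (2 → 12). Not NE.
(D, R, Front): Player A can switch to U (2 → 8). Not NE.
(D, R, Back): Player A can switch to U (6 → 11). Not NE.

Pure-strategy Nash equilibria: (U, L, Front) and (U, R, Back)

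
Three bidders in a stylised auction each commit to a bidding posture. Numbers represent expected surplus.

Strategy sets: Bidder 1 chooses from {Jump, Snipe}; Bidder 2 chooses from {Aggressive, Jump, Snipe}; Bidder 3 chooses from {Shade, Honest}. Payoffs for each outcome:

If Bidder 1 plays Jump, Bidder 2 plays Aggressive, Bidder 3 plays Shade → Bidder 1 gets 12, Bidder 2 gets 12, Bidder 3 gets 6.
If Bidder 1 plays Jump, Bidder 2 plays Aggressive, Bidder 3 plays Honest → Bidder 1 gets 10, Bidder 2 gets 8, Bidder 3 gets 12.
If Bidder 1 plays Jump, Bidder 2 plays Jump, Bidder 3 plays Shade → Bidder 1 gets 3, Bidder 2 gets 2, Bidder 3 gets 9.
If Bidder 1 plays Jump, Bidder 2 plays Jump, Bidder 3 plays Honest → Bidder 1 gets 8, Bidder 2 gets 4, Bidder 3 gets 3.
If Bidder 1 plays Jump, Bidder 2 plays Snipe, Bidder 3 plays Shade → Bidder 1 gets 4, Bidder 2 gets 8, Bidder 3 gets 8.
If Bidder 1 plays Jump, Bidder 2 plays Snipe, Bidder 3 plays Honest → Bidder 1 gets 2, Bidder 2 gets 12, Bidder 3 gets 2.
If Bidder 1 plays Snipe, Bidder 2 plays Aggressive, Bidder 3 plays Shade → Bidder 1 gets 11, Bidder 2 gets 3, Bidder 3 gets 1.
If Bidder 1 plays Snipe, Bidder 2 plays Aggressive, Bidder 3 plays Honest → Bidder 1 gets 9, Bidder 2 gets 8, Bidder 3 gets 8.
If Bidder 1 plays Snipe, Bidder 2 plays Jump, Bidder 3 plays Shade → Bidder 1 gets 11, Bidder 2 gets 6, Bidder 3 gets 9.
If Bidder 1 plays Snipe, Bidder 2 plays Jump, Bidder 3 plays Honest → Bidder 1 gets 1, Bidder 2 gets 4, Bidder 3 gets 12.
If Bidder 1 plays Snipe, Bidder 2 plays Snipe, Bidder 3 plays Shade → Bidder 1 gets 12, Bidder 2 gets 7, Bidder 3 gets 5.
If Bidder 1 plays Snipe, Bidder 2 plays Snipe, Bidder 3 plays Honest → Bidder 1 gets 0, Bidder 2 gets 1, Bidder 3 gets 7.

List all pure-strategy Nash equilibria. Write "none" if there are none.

none

For each strategy profile, look for a profitable unilateral deviation.
(Jump, Aggressive, Shade): Bidder 3 can switch to Honest (6 → 12). Not NE.
(Jump, Aggressive, Honest): Bidder 2 can switch to Snipe (8 → 12). Not NE.
(Jump, Jump, Shade): Bidder 1 can switch to Snipe (3 → 11). Not NE.
(Jump, Jump, Honest): Bidder 2 can switch to Aggressive (4 → 8). Not NE.
(Jump, Snipe, Shade): Bidder 1 can switch to Snipe (4 → 12). Not NE.
(Jump, Snipe, Honest): Bidder 3 can switch to Shade (2 → 8). Not NE.
(The remaining 6 profiles each have a profitable deviation by the same check.)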